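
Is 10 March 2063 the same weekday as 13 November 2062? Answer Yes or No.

No

From Nov 13, 2062 to Mar 10, 2063 is 117 days.
117 mod 7 = 5, so they are different weekdays.
(Nov 13, 2062 is a Monday; Mar 10, 2063 is a Saturday.)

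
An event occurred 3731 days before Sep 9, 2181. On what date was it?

−365 (one year) → Sep 9, 2180 (3366 left).
−366 (one year; includes Feb 29, 2180) → Sep 9, 2179 (3000 left).
−365 (one year) → Sep 9, 2178 (2635 left).
−365 (one year) → Sep 9, 2177 (2270 left).
−365 (one year) → Sep 9, 2176 (1905 left).
−366 (one year; includes Feb 29, 2176) → Sep 9, 2175 (1539 left).
−365 (one year) → Sep 9, 2174 (1174 left).
−365 (one year) → Sep 9, 2173 (809 left).
−365 (one year) → Sep 9, 2172 (444 left).
−366 (one year; includes Feb 29, 2172) → Sep 9, 2171 (78 left).
−9 → Aug 31, 2171 (end of Aug, 31 days; 69 left).
−31 → Jul 31, 2171 (end of Jul, 31 days; 38 left).
−31 → Jun 30, 2171 (end of Jun, 30 days; 7 left).
−7 → Jun 23, 2171.

June 23, 2171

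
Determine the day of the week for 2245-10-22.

Doomsday rule: the anchor day for the 2200s is Friday. For year 45: 45÷12 = 3 r 9, and 9÷4 = 2, so 3+9+2 = 14.
Friday + 14 ≡ Friday — that's 2245's doomsday.
In October the doomsday date is Oct 10.
Oct 22 is 12 days after Oct 10; 12 mod 7 = 5, so Friday + 5 = Wednesday.

Wednesday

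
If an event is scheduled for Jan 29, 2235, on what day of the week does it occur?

Thursday

Doomsday rule: the anchor day for the 2200s is Friday. For year 35: 35÷12 = 2 r 11, and 11÷4 = 2, so 2+11+2 = 15.
Friday + 15 ≡ Saturday — that's 2235's doomsday.
In January the doomsday date is Jan 3 (2235 is not a leap year).
Jan 29 is 26 days after Jan 3; 26 mod 7 = 5, so Saturday + 5 = Thursday.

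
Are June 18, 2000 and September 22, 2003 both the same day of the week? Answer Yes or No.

From Jun 18, 2000 to Sep 22, 2003 is 1191 days.
1191 mod 7 = 1, so they are different weekdays.
(Jun 18, 2000 is a Sunday; Sep 22, 2003 is a Monday.)

No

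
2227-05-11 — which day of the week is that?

Doomsday rule: the anchor day for the 2200s is Friday. For year 27: 27÷12 = 2 r 3, and 3÷4 = 0, so 2+3+0 = 5.
Friday + 5 ≡ Wednesday — that's 2227's doomsday.
In May the doomsday date is May 9.
May 11 is 2 days after May 9; 2 mod 7 = 2, so Wednesday + 2 = Friday.

Friday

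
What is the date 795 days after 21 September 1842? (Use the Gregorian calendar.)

November 24, 1844

+365 (one year) → Sep 21, 1843 (430 left).
+366 (one year; includes Feb 29, 1844) → Sep 21, 1844 (64 left).
Sep has 30 days: +10 → Oct 1, 1844 (54 left).
Oct has 31 days: +31 → Nov 1, 1844 (23 left).
+23 → Nov 24, 1844.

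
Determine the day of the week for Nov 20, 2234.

Thursday

Doomsday rule: the anchor day for the 2200s is Friday. For year 34: 34÷12 = 2 r 10, and 10÷4 = 2, so 2+10+2 = 14.
Friday + 14 ≡ Friday — that's 2234's doomsday.
In November the doomsday date is Nov 7.
Nov 20 is 13 days after Nov 7; 13 mod 7 = 6, so Friday + 6 = Thursday.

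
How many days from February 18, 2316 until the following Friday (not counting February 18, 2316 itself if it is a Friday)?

7

Feb 18, 2316 is a Friday.
From Friday to the next Friday is 7 days.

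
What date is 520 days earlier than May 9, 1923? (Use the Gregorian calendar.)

−365 (one year) → May 9, 1922 (155 left).
−9 → Apr 30, 1922 (end of Apr, 30 days; 146 left).
−30 → Mar 31, 1922 (end of Mar, 31 days; 116 left).
−31 → Feb 28, 1922 (end of Feb, 28 days; 85 left).
−28 → Jan 31, 1922 (end of Jan, 31 days; 57 left).
−31 → Dec 31, 1921 (end of Dec, 31 days; 26 left).
−26 → Dec 5, 1921.

December 5, 1921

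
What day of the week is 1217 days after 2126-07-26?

Jul 26, 2126 is a Friday.
1217 mod 7 = 6, so 1217 days after a Friday is Friday + 6 = Thursday.

Thursday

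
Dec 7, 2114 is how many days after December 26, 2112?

711

Dec 26, 2112 → Dec 26, 2113: 365 days.
Dec 26, 2113 → Jan 26, 2114: 31 days (December has 31).
Jan 26, 2114 → Feb 26, 2114: 31 days (January has 31).
Feb 26, 2114 → Mar 26, 2114: 28 days (February has 28).
Mar 26, 2114 → Apr 26, 2114: 31 days (March has 31).
Apr 26, 2114 → May 26, 2114: 30 days (April has 30).
May 26, 2114 → Jun 26, 2114: 31 days (May has 31).
Jun 26, 2114 → Jul 26, 2114: 30 days (June has 30).
Jul 26, 2114 → Aug 26, 2114: 31 days (July has 31).
Aug 26, 2114 → Sep 26, 2114: 31 days (August has 31).
Sep 26, 2114 → Oct 26, 2114: 30 days (September has 30).
Oct 26, 2114 → Nov 26, 2114: 31 days (October has 31).
Nov 26, 2114 → Dec 7, 2114: 11 days.
Total: 711 days.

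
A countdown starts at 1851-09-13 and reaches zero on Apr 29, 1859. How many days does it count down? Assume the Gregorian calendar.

2785

Sep 13, 1851 → Sep 13, 1852: 366 days (Feb 29, 1852 is in that span).
Sep 13, 1852 → Sep 13, 1853: 365 days.
Sep 13, 1853 → Sep 13, 1854: 365 days.
Sep 13, 1854 → Sep 13, 1855: 365 days.
Sep 13, 1855 → Sep 13, 1856: 366 days (Feb 29, 1856 is in that span).
Sep 13, 1856 → Sep 13, 1857: 365 days.
Sep 13, 1857 → Sep 13, 1858: 365 days.
Sep 13, 1858 → Oct 13, 1858: 30 days (September has 30).
Oct 13, 1858 → Nov 13, 1858: 31 days (October has 31).
Nov 13, 1858 → Dec 13, 1858: 30 days (November has 30).
Dec 13, 1858 → Jan 13, 1859: 31 days (December has 31).
Jan 13, 1859 → Feb 13, 1859: 31 days (January has 31).
Feb 13, 1859 → Mar 13, 1859: 28 days (February has 28).
Mar 13, 1859 → Apr 13, 1859: 31 days (March has 31).
Apr 13, 1859 → Apr 29, 1859: 16 days.
Total: 2785 days.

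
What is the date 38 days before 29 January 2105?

December 22, 2104

−29 → Dec 31, 2104 (end of Dec, 31 days; 9 left).
−9 → Dec 22, 2104.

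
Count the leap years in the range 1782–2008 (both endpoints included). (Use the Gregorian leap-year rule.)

Multiples of 4 in [1782,2008]: 57.
Of those, multiples of 100: 3 (not leap unless ÷400).
Multiples of 400: 1.
Leap years = 57 − 3 + 1 = 55.

55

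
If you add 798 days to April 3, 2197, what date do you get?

+365 (one year) → Apr 3, 2198 (433 left).
+365 (one year) → Apr 3, 2199 (68 left).
Apr has 30 days: +28 → May 1, 2199 (40 left).
May has 31 days: +31 → Jun 1, 2199 (9 left).
+9 → Jun 10, 2199.

June 10, 2199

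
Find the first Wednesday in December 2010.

December 1, 2010 is a Wednesday.
The first Wednesday is therefore December 1 (same day).

December 1, 2010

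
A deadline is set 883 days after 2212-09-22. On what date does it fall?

+365 (one year) → Sep 22, 2213 (518 left).
+365 (one year) → Sep 22, 2214 (153 left).
Sep has 30 days: +9 → Oct 1, 2214 (144 left).
Oct has 31 days: +31 → Nov 1, 2214 (113 left).
Nov has 30 days: +30 → Dec 1, 2214 (83 left).
Dec has 31 days: +31 → Jan 1, 2215 (52 left).
Jan has 31 days: +31 → Feb 1, 2215 (21 left).
+21 → Feb 22, 2215.

February 22, 2215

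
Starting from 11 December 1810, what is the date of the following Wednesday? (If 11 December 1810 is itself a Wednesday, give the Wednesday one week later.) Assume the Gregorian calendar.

December 12, 1810

Dec 11, 1810 is a Tuesday.
From Tuesday to the next Wednesday is 1 day.
Dec 11, 1810 + 1 = Dec 12, 1810.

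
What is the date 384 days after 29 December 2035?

January 16, 2037

Dec has 31 days: +3 → Jan 1, 2036 (381 left).
Jan has 31 days: +31 → Feb 1, 2036 (350 left).
Feb has 29 days: +29 → Mar 1, 2036 (321 left).
Mar has 31 days: +31 → Apr 1, 2036 (290 left).
Apr has 30 days: +30 → May 1, 2036 (260 left).
May has 31 days: +31 → Jun 1, 2036 (229 left).
Jun has 30 days: +30 → Jul 1, 2036 (199 left).
Jul has 31 days: +31 → Aug 1, 2036 (168 left).
Aug has 31 days: +31 → Sep 1, 2036 (137 left).
Sep has 30 days: +30 → Oct 1, 2036 (107 left).
Oct has 31 days: +31 → Nov 1, 2036 (76 left).
Nov has 30 days: +30 → Dec 1, 2036 (46 left).
Dec has 31 days: +31 → Jan 1, 2037 (15 left).
+15 → Jan 16, 2037.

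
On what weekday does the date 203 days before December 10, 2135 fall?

Saturday

First find the weekday of Dec 10, 2135. Doomsday rule: the anchor day for the 2100s is Sunday. For year 35: 35÷12 = 2 r 11, and 11÷4 = 2, so 2+11+2 = 15.
Sunday + 15 ≡ Monday — that's 2135's doomsday.
In December the doomsday date is Dec 12.
Dec 10 is 2 days before Dec 12; 2 mod 7 = 2, so Monday − 2 = Saturday.
203 mod 7 = 0, so 203 days before a Saturday is Saturday − 0 = Saturday.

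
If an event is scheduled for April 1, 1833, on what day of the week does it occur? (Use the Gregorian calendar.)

Monday

January 1, 1833 is a Tuesday.
Jan 1, 1833 → Feb 1, 1833: 31 days (January has 31).
Feb 1, 1833 → Mar 1, 1833: 28 days (February has 28).
Mar 1, 1833 → Apr 1, 1833: 31 days.
Total: 90 days.
90 mod 7 = 6, so Tuesday + 6 = Monday.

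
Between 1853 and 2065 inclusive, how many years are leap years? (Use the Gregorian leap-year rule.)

Multiples of 4 in [1853,2065]: 53.
Of those, multiples of 100: 2 (not leap unless ÷400).
Multiples of 400: 1.
Leap years = 53 − 2 + 1 = 52.

52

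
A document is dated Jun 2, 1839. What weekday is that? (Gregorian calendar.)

Sunday

Doomsday rule: the anchor day for the 1800s is Friday. For year 39: 39÷12 = 3 r 3, and 3÷4 = 0, so 3+3+0 = 6.
Friday + 6 ≡ Thursday — that's 1839's doomsday.
In June the doomsday date is Jun 6.
Jun 2 is 4 days before Jun 6; 4 mod 7 = 4, so Thursday − 4 = Sunday.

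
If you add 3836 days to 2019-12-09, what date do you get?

+366 (one year; includes Feb 29, 2020) → Dec 9, 2020 (3470 left).
+365 (one year) → Dec 9, 2021 (3105 left).
+365 (one year) → Dec 9, 2022 (2740 left).
+365 (one year) → Dec 9, 2023 (2375 left).
+366 (one year; includes Feb 29, 2024) → Dec 9, 2024 (2009 left).
+365 (one year) → Dec 9, 2025 (1644 left).
+365 (one year) → Dec 9, 2026 (1279 left).
+365 (one year) → Dec 9, 2027 (914 left).
+366 (one year; includes Feb 29, 2028) → Dec 9, 2028 (548 left).
+365 (one year) → Dec 9, 2029 (183 left).
Dec has 31 days: +23 → Jan 1, 2030 (160 left).
Jan has 31 days: +31 → Feb 1, 2030 (129 left).
Feb has 28 days: +28 → Mar 1, 2030 (101 left).
Mar has 31 days: +31 → Apr 1, 2030 (70 left).
Apr has 30 days: +30 → May 1, 2030 (40 left).
May has 31 days: +31 → Jun 1, 2030 (9 left).
+9 → Jun 10, 2030.

June 10, 2030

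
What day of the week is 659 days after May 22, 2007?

Wednesday

First find the weekday of May 22, 2007. Doomsday rule: the anchor day for the 2000s is Tuesday. For year 07: 7÷12 = 0 r 7, and 7÷4 = 1, so 0+7+1 = 8.
Tuesday + 8 ≡ Wednesday — that's 2007's doomsday.
In May the doomsday date is May 9.
May 22 is 13 days after May 9; 13 mod 7 = 6, so Wednesday + 6 = Tuesday.
659 mod 7 = 1, so 659 days after a Tuesday is Tuesday + 1 = Wednesday.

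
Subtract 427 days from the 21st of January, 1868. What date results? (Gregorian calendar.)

−365 (one year) → Jan 21, 1867 (62 left).
−21 → Dec 31, 1866 (end of Dec, 31 days; 41 left).
−31 → Nov 30, 1866 (end of Nov, 30 days; 10 left).
−10 → Nov 20, 1866.

November 20, 1866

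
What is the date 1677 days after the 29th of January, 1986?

September 2, 1990

+365 (one year) → Jan 29, 1987 (1312 left).
+365 (one year) → Jan 29, 1988 (947 left).
+366 (one year; includes Feb 29, 1988) → Jan 29, 1989 (581 left).
+365 (one year) → Jan 29, 1990 (216 left).
Jan has 31 days: +3 → Feb 1, 1990 (213 left).
Feb has 28 days: +28 → Mar 1, 1990 (185 left).
Mar has 31 days: +31 → Apr 1, 1990 (154 left).
Apr has 30 days: +30 → May 1, 1990 (124 left).
May has 31 days: +31 → Jun 1, 1990 (93 left).
Jun has 30 days: +30 → Jul 1, 1990 (63 left).
Jul has 31 days: +31 → Aug 1, 1990 (32 left).
Aug has 31 days: +31 → Sep 1, 1990 (1 left).
+1 → Sep 2, 1990.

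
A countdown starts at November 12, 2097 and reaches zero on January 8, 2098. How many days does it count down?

57

Nov 12, 2097 → Dec 12, 2097: 30 days (November has 30).
Dec 12, 2097 → Jan 8, 2098: 27 days.
Total: 57 days.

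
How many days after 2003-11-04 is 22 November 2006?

Nov 4, 2003 → Nov 4, 2004: 366 days (Feb 29, 2004 is in that span).
Nov 4, 2004 → Nov 4, 2005: 365 days.
Nov 4, 2005 → Dec 4, 2005: 30 days (November has 30).
Dec 4, 2005 → Jan 4, 2006: 31 days (December has 31).
Jan 4, 2006 → Feb 4, 2006: 31 days (January has 31).
Feb 4, 2006 → Mar 4, 2006: 28 days (February has 28).
Mar 4, 2006 → Apr 4, 2006: 31 days (March has 31).
Apr 4, 2006 → May 4, 2006: 30 days (April has 30).
May 4, 2006 → Jun 4, 2006: 31 days (May has 31).
Jun 4, 2006 → Jul 4, 2006: 30 days (June has 30).
Jul 4, 2006 → Aug 4, 2006: 31 days (July has 31).
Aug 4, 2006 → Sep 4, 2006: 31 days (August has 31).
Sep 4, 2006 → Oct 4, 2006: 30 days (September has 30).
Oct 4, 2006 → Nov 4, 2006: 31 days (October has 31).
Nov 4, 2006 → Nov 22, 2006: 18 days.
Total: 1114 days.

1114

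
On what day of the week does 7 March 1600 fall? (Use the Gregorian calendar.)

Tuesday

Doomsday rule: the anchor day for the 1600s is Tuesday. For year 00: 0÷12 = 0 r 0, and 0÷4 = 0, so 0+0+0 = 0.
Tuesday + 0 ≡ Tuesday — that's 1600's doomsday.
In March the doomsday date is Mar 14.
Mar 7 is 7 days before Mar 14; 7 mod 7 = 0, so Tuesday − 0 = Tuesday.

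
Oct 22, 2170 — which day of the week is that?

Doomsday rule: the anchor day for the 2100s is Sunday. For year 70: 70÷12 = 5 r 10, and 10÷4 = 2, so 5+10+2 = 17.
Sunday + 17 ≡ Wednesday — that's 2170's doomsday.
In October the doomsday date is Oct 10.
Oct 22 is 12 days after Oct 10; 12 mod 7 = 5, so Wednesday + 5 = Monday.

Monday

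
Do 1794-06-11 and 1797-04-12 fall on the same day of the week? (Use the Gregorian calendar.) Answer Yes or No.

Yes

From Jun 11, 1794 to Apr 12, 1797 is 1036 days.
1036 mod 7 = 0, so they are the same weekday.
(Jun 11, 1794 is a Wednesday; Apr 12, 1797 is a Wednesday.)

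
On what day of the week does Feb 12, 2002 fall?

Doomsday rule: the anchor day for the 2000s is Tuesday. For year 02: 2÷12 = 0 r 2, and 2÷4 = 0, so 0+2+0 = 2.
Tuesday + 2 ≡ Thursday — that's 2002's doomsday.
In February the doomsday date is Feb 28 (2002 is not a leap year).
Feb 12 is 16 days before Feb 28; 16 mod 7 = 2, so Thursday − 2 = Tuesday.

Tuesday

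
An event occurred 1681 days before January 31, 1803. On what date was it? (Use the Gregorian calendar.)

June 24, 1798

−365 (one year) → Jan 31, 1802 (1316 left).
−365 (one year) → Jan 31, 1801 (951 left).
−365 (one year) → Jan 31, 1800 (586 left).
−365 (one year) → Jan 31, 1799 (221 left).
−31 → Dec 31, 1798 (end of Dec, 31 days; 190 left).
−31 → Nov 30, 1798 (end of Nov, 30 days; 159 left).
−30 → Oct 31, 1798 (end of Oct, 31 days; 129 left).
−31 → Sep 30, 1798 (end of Sep, 30 days; 98 left).
−30 → Aug 31, 1798 (end of Aug, 31 days; 68 left).
−31 → Jul 31, 1798 (end of Jul, 31 days; 37 left).
−31 → Jun 30, 1798 (end of Jun, 30 days; 6 left).
−6 → Jun 24, 1798.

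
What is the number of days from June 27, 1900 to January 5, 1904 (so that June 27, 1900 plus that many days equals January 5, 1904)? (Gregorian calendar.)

Jun 27, 1900 → Jun 27, 1901: 365 days.
Jun 27, 1901 → Jun 27, 1902: 365 days.
Jun 27, 1902 → Jun 27, 1903: 365 days.
Jun 27, 1903 → Jul 27, 1903: 30 days (June has 30).
Jul 27, 1903 → Aug 27, 1903: 31 days (July has 31).
Aug 27, 1903 → Sep 27, 1903: 31 days (August has 31).
Sep 27, 1903 → Oct 27, 1903: 30 days (September has 30).
Oct 27, 1903 → Nov 27, 1903: 31 days (October has 31).
Nov 27, 1903 → Dec 27, 1903: 30 days (November has 30).
Dec 27, 1903 → Jan 5, 1904: 9 days.
Total: 1287 days.

1287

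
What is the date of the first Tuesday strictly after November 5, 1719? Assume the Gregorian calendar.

November 7, 1719

Nov 5, 1719 is a Sunday.
From Sunday to the next Tuesday is 2 days.
Nov 5, 1719 + 2 = Nov 7, 1719.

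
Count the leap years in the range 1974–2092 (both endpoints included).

30

Multiples of 4 in [1974,2092]: 30.
Of those, multiples of 100: 1 (not leap unless ÷400).
Multiples of 400: 1.
Leap years = 30 − 1 + 1 = 30.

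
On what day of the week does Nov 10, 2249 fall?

Saturday

Doomsday rule: the anchor day for the 2200s is Friday. For year 49: 49÷12 = 4 r 1, and 1÷4 = 0, so 4+1+0 = 5.
Friday + 5 ≡ Wednesday — that's 2249's doomsday.
In November the doomsday date is Nov 7.
Nov 10 is 3 days after Nov 7; 3 mod 7 = 3, so Wednesday + 3 = Saturday.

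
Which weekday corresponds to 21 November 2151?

Doomsday rule: the anchor day for the 2100s is Sunday. For year 51: 51÷12 = 4 r 3, and 3÷4 = 0, so 4+3+0 = 7.
Sunday + 7 ≡ Sunday — that's 2151's doomsday.
In November the doomsday date is Nov 7.
Nov 21 is 14 days after Nov 7; 14 mod 7 = 0, so Sunday + 0 = Sunday.

Sunday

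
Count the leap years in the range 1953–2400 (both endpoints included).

Multiples of 4 in [1953,2400]: 112.
Of those, multiples of 100: 5 (not leap unless ÷400).
Multiples of 400: 2.
Leap years = 112 − 5 + 2 = 109.

109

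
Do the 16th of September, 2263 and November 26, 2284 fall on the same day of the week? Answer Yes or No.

From Sep 16, 2263 to Nov 26, 2284 is 7742 days.
7742 mod 7 = 0, so they are the same weekday.
(Sep 16, 2263 is a Wednesday; Nov 26, 2284 is a Wednesday.)

Yes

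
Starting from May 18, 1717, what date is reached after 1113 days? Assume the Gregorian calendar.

+365 (one year) → May 18, 1718 (748 left).
+365 (one year) → May 18, 1719 (383 left).
May has 31 days: +14 → Jun 1, 1719 (369 left).
Jun has 30 days: +30 → Jul 1, 1719 (339 left).
Jul has 31 days: +31 → Aug 1, 1719 (308 left).
Aug has 31 days: +31 → Sep 1, 1719 (277 left).
Sep has 30 days: +30 → Oct 1, 1719 (247 left).
Oct has 31 days: +31 → Nov 1, 1719 (216 left).
Nov has 30 days: +30 → Dec 1, 1719 (186 left).
Dec has 31 days: +31 → Jan 1, 1720 (155 left).
Jan has 31 days: +31 → Feb 1, 1720 (124 left).
Feb has 29 days: +29 → Mar 1, 1720 (95 left).
Mar has 31 days: +31 → Apr 1, 1720 (64 left).
Apr has 30 days: +30 → May 1, 1720 (34 left).
May has 31 days: +31 → Jun 1, 1720 (3 left).
+3 → Jun 4, 1720.

June 4, 1720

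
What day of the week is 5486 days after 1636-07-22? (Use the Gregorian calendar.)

Sunday

First find the weekday of Jul 22, 1636. Doomsday rule: the anchor day for the 1600s is Tuesday. For year 36: 36÷12 = 3 r 0, and 0÷4 = 0, so 3+0+0 = 3.
Tuesday + 3 ≡ Friday — that's 1636's doomsday.
In July the doomsday date is Jul 11.
Jul 22 is 11 days after Jul 11; 11 mod 7 = 4, so Friday + 4 = Tuesday.
5486 mod 7 = 5, so 5486 days after a Tuesday is Tuesday + 5 = Sunday.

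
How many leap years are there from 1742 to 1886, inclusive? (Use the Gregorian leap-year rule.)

35

Multiples of 4 in [1742,1886]: 36.
Of those, multiples of 100: 1 (not leap unless ÷400).
Multiples of 400: 0.
Leap years = 36 − 1 + 0 = 35.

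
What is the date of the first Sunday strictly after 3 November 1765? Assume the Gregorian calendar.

Nov 3, 1765 is a Sunday.
From Sunday to the next Sunday is 7 days.
Nov 3, 1765 + 7 = Nov 10, 1765.

November 10, 1765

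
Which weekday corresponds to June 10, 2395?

Doomsday rule: the anchor day for the 2300s is Wednesday. For year 95: 95÷12 = 7 r 11, and 11÷4 = 2, so 7+11+2 = 20.
Wednesday + 20 ≡ Tuesday — that's 2395's doomsday.
In June the doomsday date is Jun 6.
Jun 10 is 4 days after Jun 6; 4 mod 7 = 4, so Tuesday + 4 = Saturday.

Saturday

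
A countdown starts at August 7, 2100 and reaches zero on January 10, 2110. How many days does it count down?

Aug 7, 2100 → Aug 7, 2101: 365 days.
Aug 7, 2101 → Aug 7, 2102: 365 days.
Aug 7, 2102 → Aug 7, 2103: 365 days.
Aug 7, 2103 → Aug 7, 2104: 366 days (Feb 29, 2104 is in that span).
Aug 7, 2104 → Aug 7, 2105: 365 days.
Aug 7, 2105 → Aug 7, 2106: 365 days.
Aug 7, 2106 → Aug 7, 2107: 365 days.
Aug 7, 2107 → Aug 7, 2108: 366 days (Feb 29, 2108 is in that span).
Aug 7, 2108 → Aug 7, 2109: 365 days.
Aug 7, 2109 → Sep 7, 2109: 31 days (August has 31).
Sep 7, 2109 → Oct 7, 2109: 30 days (September has 30).
Oct 7, 2109 → Nov 7, 2109: 31 days (October has 31).
Nov 7, 2109 → Dec 7, 2109: 30 days (November has 30).
Dec 7, 2109 → Jan 7, 2110: 31 days (December has 31).
Jan 7, 2110 → Jan 10, 2110: 3 days.
Total: 3443 days.

3443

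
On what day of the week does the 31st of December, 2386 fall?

Doomsday rule: the anchor day for the 2300s is Wednesday. For year 86: 86÷12 = 7 r 2, and 2÷4 = 0, so 7+2+0 = 9.
Wednesday + 9 ≡ Friday — that's 2386's doomsday.
In December the doomsday date is Dec 12.
Dec 31 is 19 days after Dec 12; 19 mod 7 = 5, so Friday + 5 = Wednesday.

Wednesday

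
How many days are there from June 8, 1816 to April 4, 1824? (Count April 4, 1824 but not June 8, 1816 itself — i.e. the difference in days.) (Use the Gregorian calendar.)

2857

Jun 8, 1816 → Jun 8, 1817: 365 days.
Jun 8, 1817 → Jun 8, 1818: 365 days.
Jun 8, 1818 → Jun 8, 1819: 365 days.
Jun 8, 1819 → Jun 8, 1820: 366 days (Feb 29, 1820 is in that span).
Jun 8, 1820 → Jun 8, 1821: 365 days.
Jun 8, 1821 → Jun 8, 1822: 365 days.
Jun 8, 1822 → Jun 8, 1823: 365 days.
Jun 8, 1823 → Jul 8, 1823: 30 days (June has 30).
Jul 8, 1823 → Aug 8, 1823: 31 days (July has 31).
Aug 8, 1823 → Sep 8, 1823: 31 days (August has 31).
Sep 8, 1823 → Oct 8, 1823: 30 days (September has 30).
Oct 8, 1823 → Nov 8, 1823: 31 days (October has 31).
Nov 8, 1823 → Dec 8, 1823: 30 days (November has 30).
Dec 8, 1823 → Jan 8, 1824: 31 days (December has 31).
Jan 8, 1824 → Feb 8, 1824: 31 days (January has 31).
Feb 8, 1824 → Mar 8, 1824: 29 days (February has 29).
Mar 8, 1824 → Apr 4, 1824: 27 days.
Total: 2857 days.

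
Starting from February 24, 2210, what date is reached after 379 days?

March 10, 2211

Feb has 28 days: +5 → Mar 1, 2210 (374 left).
Mar has 31 days: +31 → Apr 1, 2210 (343 left).
Apr has 30 days: +30 → May 1, 2210 (313 left).
May has 31 days: +31 → Jun 1, 2210 (282 left).
Jun has 30 days: +30 → Jul 1, 2210 (252 left).
Jul has 31 days: +31 → Aug 1, 2210 (221 left).
Aug has 31 days: +31 → Sep 1, 2210 (190 left).
Sep has 30 days: +30 → Oct 1, 2210 (160 left).
Oct has 31 days: +31 → Nov 1, 2210 (129 left).
Nov has 30 days: +30 → Dec 1, 2210 (99 left).
Dec has 31 days: +31 → Jan 1, 2211 (68 left).
Jan has 31 days: +31 → Feb 1, 2211 (37 left).
Feb has 28 days: +28 → Mar 1, 2211 (9 left).
+9 → Mar 10, 2211.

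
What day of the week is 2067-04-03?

Sunday

Doomsday rule: the anchor day for the 2000s is Tuesday. For year 67: 67÷12 = 5 r 7, and 7÷4 = 1, so 5+7+1 = 13.
Tuesday + 13 ≡ Monday — that's 2067's doomsday.
In April the doomsday date is Apr 4.
Apr 3 is 1 day before Apr 4; 1 mod 7 = 1, so Monday − 1 = Sunday.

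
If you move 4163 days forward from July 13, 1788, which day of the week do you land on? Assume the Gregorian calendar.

Jul 13, 1788 is a Sunday.
4163 mod 7 = 5, so 4163 days after a Sunday is Sunday + 5 = Friday.

Friday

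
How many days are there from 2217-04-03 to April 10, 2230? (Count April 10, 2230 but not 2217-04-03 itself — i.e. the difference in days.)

Apr 3, 2217 → Apr 3, 2218: 365 days.
Apr 3, 2218 → Apr 3, 2219: 365 days.
Apr 3, 2219 → Apr 3, 2220: 366 days (Feb 29, 2220 is in that span).
Apr 3, 2220 → Apr 3, 2221: 365 days.
Apr 3, 2221 → Apr 3, 2222: 365 days.
Apr 3, 2222 → Apr 3, 2223: 365 days.
Apr 3, 2223 → Apr 3, 2224: 366 days (Feb 29, 2224 is in that span).
Apr 3, 2224 → Apr 3, 2225: 365 days.
Apr 3, 2225 → Apr 3, 2226: 365 days.
Apr 3, 2226 → Apr 3, 2227: 365 days.
Apr 3, 2227 → Apr 3, 2228: 366 days (Feb 29, 2228 is in that span).
Apr 3, 2228 → Apr 3, 2229: 365 days.
Apr 3, 2229 → May 3, 2229: 30 days (April has 30).
May 3, 2229 → Jun 3, 2229: 31 days (May has 31).
Jun 3, 2229 → Jul 3, 2229: 30 days (June has 30).
Jul 3, 2229 → Aug 3, 2229: 31 days (July has 31).
Aug 3, 2229 → Sep 3, 2229: 31 days (August has 31).
Sep 3, 2229 → Oct 3, 2229: 30 days (September has 30).
Oct 3, 2229 → Nov 3, 2229: 31 days (October has 31).
Nov 3, 2229 → Dec 3, 2229: 30 days (November has 30).
Dec 3, 2229 → Jan 3, 2230: 31 days (December has 31).
Jan 3, 2230 → Feb 3, 2230: 31 days (January has 31).
Feb 3, 2230 → Mar 3, 2230: 28 days (February has 28).
Mar 3, 2230 → Apr 3, 2230: 31 days (March has 31).
Apr 3, 2230 → Apr 10, 2230: 7 days.
Total: 4755 days.

4755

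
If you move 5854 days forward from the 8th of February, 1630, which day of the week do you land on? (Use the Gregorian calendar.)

Sunday

First find the weekday of Feb 8, 1630. Doomsday rule: the anchor day for the 1600s is Tuesday. For year 30: 30÷12 = 2 r 6, and 6÷4 = 1, so 2+6+1 = 9.
Tuesday + 9 ≡ Thursday — that's 1630's doomsday.
In February the doomsday date is Feb 28 (1630 is not a leap year).
Feb 8 is 20 days before Feb 28; 20 mod 7 = 6, so Thursday − 6 = Friday.
5854 mod 7 = 2, so 5854 days after a Friday is Friday + 2 = Sunday.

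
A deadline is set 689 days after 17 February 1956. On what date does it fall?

January 6, 1958

+366 (one year; includes Feb 29, 1956) → Feb 17, 1957 (323 left).
Feb has 28 days: +12 → Mar 1, 1957 (311 left).
Mar has 31 days: +31 → Apr 1, 1957 (280 left).
Apr has 30 days: +30 → May 1, 1957 (250 left).
May has 31 days: +31 → Jun 1, 1957 (219 left).
Jun has 30 days: +30 → Jul 1, 1957 (189 left).
Jul has 31 days: +31 → Aug 1, 1957 (158 left).
Aug has 31 days: +31 → Sep 1, 1957 (127 left).
Sep has 30 days: +30 → Oct 1, 1957 (97 left).
Oct has 31 days: +31 → Nov 1, 1957 (66 left).
Nov has 30 days: +30 → Dec 1, 1957 (36 left).
Dec has 31 days: +31 → Jan 1, 1958 (5 left).
+5 → Jan 6, 1958.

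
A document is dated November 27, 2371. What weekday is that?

Doomsday rule: the anchor day for the 2300s is Wednesday. For year 71: 71÷12 = 5 r 11, and 11÷4 = 2, so 5+11+2 = 18.
Wednesday + 18 ≡ Sunday — that's 2371's doomsday.
In November the doomsday date is Nov 7.
Nov 27 is 20 days after Nov 7; 20 mod 7 = 6, so Sunday + 6 = Saturday.

Saturday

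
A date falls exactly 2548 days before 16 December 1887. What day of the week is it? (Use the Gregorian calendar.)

Dec 16, 1887 is a Friday.
2548 mod 7 = 0, so 2548 days before a Friday is Friday − 0 = Friday.

Friday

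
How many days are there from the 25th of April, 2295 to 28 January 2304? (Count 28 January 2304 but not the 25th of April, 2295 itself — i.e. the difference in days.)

Apr 25, 2295 → Apr 25, 2296: 366 days (Feb 29, 2296 is in that span).
Apr 25, 2296 → Apr 25, 2297: 365 days.
Apr 25, 2297 → Apr 25, 2298: 365 days.
Apr 25, 2298 → Apr 25, 2299: 365 days.
Apr 25, 2299 → Apr 25, 2300: 365 days.
Apr 25, 2300 → Apr 25, 2301: 365 days.
Apr 25, 2301 → Apr 25, 2302: 365 days.
Apr 25, 2302 → Apr 25, 2303: 365 days.
Apr 25, 2303 → May 25, 2303: 30 days (April has 30).
May 25, 2303 → Jun 25, 2303: 31 days (May has 31).
Jun 25, 2303 → Jul 25, 2303: 30 days (June has 30).
Jul 25, 2303 → Aug 25, 2303: 31 days (July has 31).
Aug 25, 2303 → Sep 25, 2303: 31 days (August has 31).
Sep 25, 2303 → Oct 25, 2303: 30 days (September has 30).
Oct 25, 2303 → Nov 25, 2303: 31 days (October has 31).
Nov 25, 2303 → Dec 25, 2303: 30 days (November has 30).
Dec 25, 2303 → Jan 25, 2304: 31 days (December has 31).
Jan 25, 2304 → Jan 28, 2304: 3 days.
Total: 3199 days.

3199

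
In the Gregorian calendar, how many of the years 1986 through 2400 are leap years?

Multiples of 4 in [1986,2400]: 104.
Of those, multiples of 100: 5 (not leap unless ÷400).
Multiples of 400: 2.
Leap years = 104 − 5 + 2 = 101.

101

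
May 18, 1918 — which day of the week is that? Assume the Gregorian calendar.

Doomsday rule: the anchor day for the 1900s is Wednesday. For year 18: 18÷12 = 1 r 6, and 6÷4 = 1, so 1+6+1 = 8.
Wednesday + 8 ≡ Thursday — that's 1918's doomsday.
In May the doomsday date is May 9.
May 18 is 9 days after May 9; 9 mod 7 = 2, so Thursday + 2 = Saturday.

Saturday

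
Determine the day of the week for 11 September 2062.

Monday

Doomsday rule: the anchor day for the 2000s is Tuesday. For year 62: 62÷12 = 5 r 2, and 2÷4 = 0, so 5+2+0 = 7.
Tuesday + 7 ≡ Tuesday — that's 2062's doomsday.
In September the doomsday date is Sep 5.
Sep 11 is 6 days after Sep 5; 6 mod 7 = 6, so Tuesday + 6 = Monday.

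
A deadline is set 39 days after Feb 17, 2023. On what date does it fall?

Feb has 28 days: +12 → Mar 1, 2023 (27 left).
+27 → Mar 28, 2023.

March 28, 2023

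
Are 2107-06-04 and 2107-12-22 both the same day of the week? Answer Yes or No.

No

From Jun 4, 2107 to Dec 22, 2107 is 201 days.
201 mod 7 = 5, so they are different weekdays.
(Jun 4, 2107 is a Saturday; Dec 22, 2107 is a Thursday.)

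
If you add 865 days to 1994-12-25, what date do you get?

May 8, 1997

+365 (one year) → Dec 25, 1995 (500 left).
+366 (one year; includes Feb 29, 1996) → Dec 25, 1996 (134 left).
Dec has 31 days: +7 → Jan 1, 1997 (127 left).
Jan has 31 days: +31 → Feb 1, 1997 (96 left).
Feb has 28 days: +28 → Mar 1, 1997 (68 left).
Mar has 31 days: +31 → Apr 1, 1997 (37 left).
Apr has 30 days: +30 → May 1, 1997 (7 left).
+7 → May 8, 1997.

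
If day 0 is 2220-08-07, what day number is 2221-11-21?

Aug 7, 2220 → Aug 7, 2221: 365 days.
Aug 7, 2221 → Sep 7, 2221: 31 days (August has 31).
Sep 7, 2221 → Oct 7, 2221: 30 days (September has 30).
Oct 7, 2221 → Nov 7, 2221: 31 days (October has 31).
Nov 7, 2221 → Nov 21, 2221: 14 days.
Total: 471 days.

471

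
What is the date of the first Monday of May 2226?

May 1, 2226 is a Monday.
The first Monday is therefore May 1 (same day).

May 1, 2226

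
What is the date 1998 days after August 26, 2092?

February 14, 2098

+365 (one year) → Aug 26, 2093 (1633 left).
+365 (one year) → Aug 26, 2094 (1268 left).
+365 (one year) → Aug 26, 2095 (903 left).
+366 (one year; includes Feb 29, 2096) → Aug 26, 2096 (537 left).
+365 (one year) → Aug 26, 2097 (172 left).
Aug has 31 days: +6 → Sep 1, 2097 (166 left).
Sep has 30 days: +30 → Oct 1, 2097 (136 left).
Oct has 31 days: +31 → Nov 1, 2097 (105 left).
Nov has 30 days: +30 → Dec 1, 2097 (75 left).
Dec has 31 days: +31 → Jan 1, 2098 (44 left).
Jan has 31 days: +31 → Feb 1, 2098 (13 left).
+13 → Feb 14, 2098.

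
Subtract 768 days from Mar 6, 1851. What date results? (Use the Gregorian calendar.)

January 27, 1849

−365 (one year) → Mar 6, 1850 (403 left).
−365 (one year) → Mar 6, 1849 (38 left).
−6 → Feb 28, 1849 (end of Feb, 28 days; 32 left).
−28 → Jan 31, 1849 (end of Jan, 31 days; 4 left).
−4 → Jan 27, 1849.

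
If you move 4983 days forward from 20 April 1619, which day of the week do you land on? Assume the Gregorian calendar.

Friday

Apr 20, 1619 is a Saturday.
4983 mod 7 = 6, so 4983 days after a Saturday is Saturday + 6 = Friday.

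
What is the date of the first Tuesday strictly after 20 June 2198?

June 26, 2198

Jun 20, 2198 is a Wednesday.
From Wednesday to the next Tuesday is 6 days.
Jun 20, 2198 + 6 = Jun 26, 2198.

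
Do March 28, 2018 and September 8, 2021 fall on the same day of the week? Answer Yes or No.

From Mar 28, 2018 to Sep 8, 2021 is 1260 days.
1260 mod 7 = 0, so they are the same weekday.
(Mar 28, 2018 is a Wednesday; Sep 8, 2021 is a Wednesday.)

Yes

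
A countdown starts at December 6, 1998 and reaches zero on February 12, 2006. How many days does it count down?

2625

Dec 6, 1998 → Dec 6, 1999: 365 days.
Dec 6, 1999 → Dec 6, 2000: 366 days (Feb 29, 2000 is in that span).
Dec 6, 2000 → Dec 6, 2001: 365 days.
Dec 6, 2001 → Dec 6, 2002: 365 days.
Dec 6, 2002 → Dec 6, 2003: 365 days.
Dec 6, 2003 → Dec 6, 2004: 366 days (Feb 29, 2004 is in that span).
Dec 6, 2004 → Dec 6, 2005: 365 days.
Dec 6, 2005 → Jan 6, 2006: 31 days (December has 31).
Jan 6, 2006 → Feb 6, 2006: 31 days (January has 31).
Feb 6, 2006 → Feb 12, 2006: 6 days.
Total: 2625 days.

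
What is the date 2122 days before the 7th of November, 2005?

−365 (one year) → Nov 7, 2004 (1757 left).
−366 (one year; includes Feb 29, 2004) → Nov 7, 2003 (1391 left).
−365 (one year) → Nov 7, 2002 (1026 left).
−365 (one year) → Nov 7, 2001 (661 left).
−365 (one year) → Nov 7, 2000 (296 left).
−7 → Oct 31, 2000 (end of Oct, 31 days; 289 left).
−31 → Sep 30, 2000 (end of Sep, 30 days; 258 left).
−30 → Aug 31, 2000 (end of Aug, 31 days; 228 left).
−31 → Jul 31, 2000 (end of Jul, 31 days; 197 left).
−31 → Jun 30, 2000 (end of Jun, 30 days; 166 left).
−30 → May 31, 2000 (end of May, 31 days; 136 left).
−31 → Apr 30, 2000 (end of Apr, 30 days; 105 left).
−30 → Mar 31, 2000 (end of Mar, 31 days; 75 left).
−31 → Feb 29, 2000 (end of Feb, 29 days; 44 left).
−29 → Jan 31, 2000 (end of Jan, 31 days; 15 left).
−15 → Jan 16, 2000.

January 16, 2000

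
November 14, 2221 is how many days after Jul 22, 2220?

480

Jul 22, 2220 → Jul 22, 2221: 365 days.
Jul 22, 2221 → Aug 22, 2221: 31 days (July has 31).
Aug 22, 2221 → Sep 22, 2221: 31 days (August has 31).
Sep 22, 2221 → Oct 22, 2221: 30 days (September has 30).
Oct 22, 2221 → Nov 14, 2221: 23 days.
Total: 480 days.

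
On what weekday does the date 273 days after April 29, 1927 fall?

Apr 29, 1927 is a Friday.
273 mod 7 = 0, so 273 days after a Friday is Friday + 0 = Friday.

Friday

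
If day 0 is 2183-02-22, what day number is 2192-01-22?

Feb 22, 2183 → Feb 22, 2184: 365 days.
Feb 22, 2184 → Feb 22, 2185: 366 days (Feb 29, 2184 is in that span).
Feb 22, 2185 → Feb 22, 2186: 365 days.
Feb 22, 2186 → Feb 22, 2187: 365 days.
Feb 22, 2187 → Feb 22, 2188: 365 days.
Feb 22, 2188 → Feb 22, 2189: 366 days (Feb 29, 2188 is in that span).
Feb 22, 2189 → Feb 22, 2190: 365 days.
Feb 22, 2190 → Feb 22, 2191: 365 days.
Feb 22, 2191 → Mar 22, 2191: 28 days (February has 28).
Mar 22, 2191 → Apr 22, 2191: 31 days (March has 31).
Apr 22, 2191 → May 22, 2191: 30 days (April has 30).
May 22, 2191 → Jun 22, 2191: 31 days (May has 31).
Jun 22, 2191 → Jul 22, 2191: 30 days (June has 30).
Jul 22, 2191 → Aug 22, 2191: 31 days (July has 31).
Aug 22, 2191 → Sep 22, 2191: 31 days (August has 31).
Sep 22, 2191 → Oct 22, 2191: 30 days (September has 30).
Oct 22, 2191 → Nov 22, 2191: 31 days (October has 31).
Nov 22, 2191 → Dec 22, 2191: 30 days (November has 30).
Dec 22, 2191 → Jan 22, 2192: 31 days.
Total: 3256 days.

3256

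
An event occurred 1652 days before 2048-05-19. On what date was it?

−366 (one year; includes Feb 29, 2048) → May 19, 2047 (1286 left).
−365 (one year) → May 19, 2046 (921 left).
−365 (one year) → May 19, 2045 (556 left).
−365 (one year) → May 19, 2044 (191 left).
−19 → Apr 30, 2044 (end of Apr, 30 days; 172 left).
−30 → Mar 31, 2044 (end of Mar, 31 days; 142 left).
−31 → Feb 29, 2044 (end of Feb, 29 days; 111 left).
−29 → Jan 31, 2044 (end of Jan, 31 days; 82 left).
−31 → Dec 31, 2043 (end of Dec, 31 days; 51 left).
−31 → Nov 30, 2043 (end of Nov, 30 days; 20 left).
−20 → Nov 10, 2043.

November 10, 2043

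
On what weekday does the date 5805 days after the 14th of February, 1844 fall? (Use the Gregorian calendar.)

First find the weekday of Feb 14, 1844. Doomsday rule: the anchor day for the 1800s is Friday. For year 44: 44÷12 = 3 r 8, and 8÷4 = 2, so 3+8+2 = 13.
Friday + 13 ≡ Thursday — that's 1844's doomsday.
In February the doomsday date is Feb 29 (1844 is a leap year (divisible by 4)).
Feb 14 is 15 days before Feb 29; 15 mod 7 = 1, so Thursday − 1 = Wednesday.
5805 mod 7 = 2, so 5805 days after a Wednesday is Wednesday + 2 = Friday.

Friday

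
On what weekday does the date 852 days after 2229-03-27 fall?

Wednesday

First find the weekday of Mar 27, 2229. Doomsday rule: the anchor day for the 2200s is Friday. For year 29: 29÷12 = 2 r 5, and 5÷4 = 1, so 2+5+1 = 8.
Friday + 8 ≡ Saturday — that's 2229's doomsday.
In March the doomsday date is Mar 14.
Mar 27 is 13 days after Mar 14; 13 mod 7 = 6, so Saturday + 6 = Friday.
852 mod 7 = 5, so 852 days after a Friday is Friday + 5 = Wednesday.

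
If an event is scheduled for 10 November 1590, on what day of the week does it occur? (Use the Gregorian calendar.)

Saturday

Doomsday rule: the anchor day for the 1500s is Wednesday. For year 90: 90÷12 = 7 r 6, and 6÷4 = 1, so 7+6+1 = 14.
Wednesday + 14 ≡ Wednesday — that's 1590's doomsday.
In November the doomsday date is Nov 7.
Nov 10 is 3 days after Nov 7; 3 mod 7 = 3, so Wednesday + 3 = Saturday.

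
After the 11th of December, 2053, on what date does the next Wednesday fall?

December 17, 2053

Dec 11, 2053 is a Thursday.
From Thursday to the next Wednesday is 6 days.
Dec 11, 2053 + 6 = Dec 17, 2053.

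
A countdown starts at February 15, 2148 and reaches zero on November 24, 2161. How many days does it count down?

Feb 15, 2148 → Feb 15, 2149: 366 days (Feb 29, 2148 is in that span).
Feb 15, 2149 → Feb 15, 2150: 365 days.
Feb 15, 2150 → Feb 15, 2151: 365 days.
Feb 15, 2151 → Feb 15, 2152: 365 days.
Feb 15, 2152 → Feb 15, 2153: 366 days (Feb 29, 2152 is in that span).
Feb 15, 2153 → Feb 15, 2154: 365 days.
Feb 15, 2154 → Feb 15, 2155: 365 days.
Feb 15, 2155 → Feb 15, 2156: 365 days.
Feb 15, 2156 → Feb 15, 2157: 366 days (Feb 29, 2156 is in that span).
Feb 15, 2157 → Feb 15, 2158: 365 days.
Feb 15, 2158 → Feb 15, 2159: 365 days.
Feb 15, 2159 → Feb 15, 2160: 365 days.
Feb 15, 2160 → Feb 15, 2161: 366 days (Feb 29, 2160 is in that span).
Feb 15, 2161 → Mar 15, 2161: 28 days (February has 28).
Mar 15, 2161 → Apr 15, 2161: 31 days (March has 31).
Apr 15, 2161 → May 15, 2161: 30 days (April has 30).
May 15, 2161 → Jun 15, 2161: 31 days (May has 31).
Jun 15, 2161 → Jul 15, 2161: 30 days (June has 30).
Jul 15, 2161 → Aug 15, 2161: 31 days (July has 31).
Aug 15, 2161 → Sep 15, 2161: 31 days (August has 31).
Sep 15, 2161 → Oct 15, 2161: 30 days (September has 30).
Oct 15, 2161 → Nov 15, 2161: 31 days (October has 31).
Nov 15, 2161 → Nov 24, 2161: 9 days.
Total: 5031 days.

5031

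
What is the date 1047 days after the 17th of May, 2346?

March 29, 2349

+365 (one year) → May 17, 2347 (682 left).
+366 (one year; includes Feb 29, 2348) → May 17, 2348 (316 left).
May has 31 days: +15 → Jun 1, 2348 (301 left).
Jun has 30 days: +30 → Jul 1, 2348 (271 left).
Jul has 31 days: +31 → Aug 1, 2348 (240 left).
Aug has 31 days: +31 → Sep 1, 2348 (209 left).
Sep has 30 days: +30 → Oct 1, 2348 (179 left).
Oct has 31 days: +31 → Nov 1, 2348 (148 left).
Nov has 30 days: +30 → Dec 1, 2348 (118 left).
Dec has 31 days: +31 → Jan 1, 2349 (87 left).
Jan has 31 days: +31 → Feb 1, 2349 (56 left).
Feb has 28 days: +28 → Mar 1, 2349 (28 left).
+28 → Mar 29, 2349.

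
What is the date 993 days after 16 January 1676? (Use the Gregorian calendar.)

+366 (one year; includes Feb 29, 1676) → Jan 16, 1677 (627 left).
+365 (one year) → Jan 16, 1678 (262 left).
Jan has 31 days: +16 → Feb 1, 1678 (246 left).
Feb has 28 days: +28 → Mar 1, 1678 (218 left).
Mar has 31 days: +31 → Apr 1, 1678 (187 left).
Apr has 30 days: +30 → May 1, 1678 (157 left).
May has 31 days: +31 → Jun 1, 1678 (126 left).
Jun has 30 days: +30 → Jul 1, 1678 (96 left).
Jul has 31 days: +31 → Aug 1, 1678 (65 left).
Aug has 31 days: +31 → Sep 1, 1678 (34 left).
Sep has 30 days: +30 → Oct 1, 1678 (4 left).
+4 → Oct 5, 1678.

October 5, 1678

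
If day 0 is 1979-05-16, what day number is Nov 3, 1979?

May 16, 1979 → Jun 16, 1979: 31 days (May has 31).
Jun 16, 1979 → Jul 16, 1979: 30 days (June has 30).
Jul 16, 1979 → Aug 16, 1979: 31 days (July has 31).
Aug 16, 1979 → Sep 16, 1979: 31 days (August has 31).
Sep 16, 1979 → Oct 16, 1979: 30 days (September has 30).
Oct 16, 1979 → Nov 3, 1979: 18 days.
Total: 171 days.

171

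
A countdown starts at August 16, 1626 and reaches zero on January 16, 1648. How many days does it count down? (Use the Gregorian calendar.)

Aug 16, 1626 → Aug 16, 1627: 365 days.
Aug 16, 1627 → Aug 16, 1628: 366 days (Feb 29, 1628 is in that span).
Aug 16, 1628 → Aug 16, 1629: 365 days.
Aug 16, 1629 → Aug 16, 1630: 365 days.
Aug 16, 1630 → Aug 16, 1631: 365 days.
Aug 16, 1631 → Aug 16, 1632: 366 days (Feb 29, 1632 is in that span).
Aug 16, 1632 → Aug 16, 1633: 365 days.
Aug 16, 1633 → Aug 16, 1634: 365 days.
Aug 16, 1634 → Aug 16, 1635: 365 days.
Aug 16, 1635 → Aug 16, 1636: 366 days (Feb 29, 1636 is in that span).
Aug 16, 1636 → Aug 16, 1637: 365 days.
Aug 16, 1637 → Aug 16, 1638: 365 days.
Aug 16, 1638 → Aug 16, 1639: 365 days.
Aug 16, 1639 → Aug 16, 1640: 366 days (Feb 29, 1640 is in that span).
Aug 16, 1640 → Aug 16, 1641: 365 days.
Aug 16, 1641 → Aug 16, 1642: 365 days.
Aug 16, 1642 → Aug 16, 1643: 365 days.
Aug 16, 1643 → Aug 16, 1644: 366 days (Feb 29, 1644 is in that span).
Aug 16, 1644 → Aug 16, 1645: 365 days.
Aug 16, 1645 → Aug 16, 1646: 365 days.
Aug 16, 1646 → Aug 16, 1647: 365 days.
Aug 16, 1647 → Sep 16, 1647: 31 days (August has 31).
Sep 16, 1647 → Oct 16, 1647: 30 days (September has 30).
Oct 16, 1647 → Nov 16, 1647: 31 days (October has 31).
Nov 16, 1647 → Dec 16, 1647: 30 days (November has 30).
Dec 16, 1647 → Jan 16, 1648: 31 days.
Total: 7823 days.

7823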